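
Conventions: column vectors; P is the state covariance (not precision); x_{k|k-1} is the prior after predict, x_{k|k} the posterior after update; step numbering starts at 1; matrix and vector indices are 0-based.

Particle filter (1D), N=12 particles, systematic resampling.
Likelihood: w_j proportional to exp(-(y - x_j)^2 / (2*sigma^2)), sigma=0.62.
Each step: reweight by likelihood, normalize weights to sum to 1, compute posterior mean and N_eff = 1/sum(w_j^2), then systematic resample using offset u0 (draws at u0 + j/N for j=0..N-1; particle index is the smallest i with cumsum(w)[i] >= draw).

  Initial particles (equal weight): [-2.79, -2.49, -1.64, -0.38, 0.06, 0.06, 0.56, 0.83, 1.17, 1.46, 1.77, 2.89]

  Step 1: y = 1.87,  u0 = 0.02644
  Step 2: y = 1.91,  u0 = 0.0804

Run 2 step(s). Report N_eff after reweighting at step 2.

step 1: w=[0.0000, 0.0000, 0.0000, 0.0005, 0.0048, 0.0048, 0.0363, 0.0828, 0.1786, 0.2715, 0.3335, 0.0873]  mean=1.5375  Neff=4.2973  idx=[6, 7, 8, 8, 9, 9, 9, 10, 10, 10, 10, 11]
step 2: w=[0.0120, 0.0282, 0.0630, 0.0630, 0.0987, 0.0987, 0.0987, 0.1252, 0.1252, 0.1252, 0.1252, 0.0368]  mean=1.6028  Neff=9.7868  idx=[2, 3, 4, 5, 6, 7, 7, 8, 9, 9, 10, 11]

N_eff = 9.7868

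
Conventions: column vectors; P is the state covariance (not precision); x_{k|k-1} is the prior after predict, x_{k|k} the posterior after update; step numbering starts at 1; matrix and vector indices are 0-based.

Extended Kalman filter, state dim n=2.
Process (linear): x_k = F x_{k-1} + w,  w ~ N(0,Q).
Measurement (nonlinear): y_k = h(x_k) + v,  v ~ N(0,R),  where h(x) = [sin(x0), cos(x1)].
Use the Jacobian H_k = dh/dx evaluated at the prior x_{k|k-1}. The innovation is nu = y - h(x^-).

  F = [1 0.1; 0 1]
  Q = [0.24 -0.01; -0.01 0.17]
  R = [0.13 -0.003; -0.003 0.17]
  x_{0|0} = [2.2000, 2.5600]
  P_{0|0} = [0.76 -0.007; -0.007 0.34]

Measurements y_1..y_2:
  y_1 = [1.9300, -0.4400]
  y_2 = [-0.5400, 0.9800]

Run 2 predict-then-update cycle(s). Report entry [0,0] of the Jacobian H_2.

H_jac[0,0] = 0.2742

step 1: x^-=[2.4560, 2.5600]  P^-=[1.0020 0.0170; 0.0170 0.5100]  H_jac=[-0.7740 0.0000; 0.0000 -0.5494]  S=[0.7303 0.0042; 0.0042 0.3239]  K=[-1.0619 -0.0150; -0.0130 -0.8648]  nu=[1.2969, 0.3956]  x^+=[1.0730, 2.2010]  P^+=[0.1783 -0.0012; -0.0012 0.2675]
step 2: x^-=[1.2931, 2.2010]  P^-=[0.4207 0.0156; 0.0156 0.4375]  H_jac=[0.2742 0.0000; 0.0000 -0.8079]  S=[0.1616 -0.0065; -0.0065 0.4556]  K=[0.7130 -0.0175; -0.0045 -0.7760]  nu=[-1.5017, 1.5693]  x^+=[0.1949, 0.9901]  P^+=[0.3383 0.0063; 0.0063 0.1633]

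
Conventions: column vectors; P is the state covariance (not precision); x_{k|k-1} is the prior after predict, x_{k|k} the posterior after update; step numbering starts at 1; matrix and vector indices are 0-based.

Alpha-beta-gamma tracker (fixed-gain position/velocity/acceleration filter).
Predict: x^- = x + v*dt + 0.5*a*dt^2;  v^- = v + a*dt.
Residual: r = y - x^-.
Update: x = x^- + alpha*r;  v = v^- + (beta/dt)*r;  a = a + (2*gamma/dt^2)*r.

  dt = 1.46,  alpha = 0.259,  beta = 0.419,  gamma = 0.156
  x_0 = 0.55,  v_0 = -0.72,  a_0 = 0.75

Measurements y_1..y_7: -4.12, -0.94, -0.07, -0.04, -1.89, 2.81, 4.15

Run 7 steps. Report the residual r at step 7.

step 1: x_pred=0.2982  r=-4.4182  x^+=-0.8462  v^+=-0.8929  a^+=0.1033
step 2: x_pred=-2.0397  r=1.0997  x^+=-1.7549  v^+=-0.4265  a^+=0.2643
step 3: x_pred=-2.0959  r=2.0259  x^+=-1.5712  v^+=0.5408  a^+=0.5608
step 4: x_pred=-0.1839  r=0.1439  x^+=-0.1467  v^+=1.4009  a^+=0.5819
step 5: x_pred=2.5188  r=-4.4088  x^+=1.3769  v^+=0.9852  a^+=-0.0634
step 6: x_pred=2.7477  r=0.0623  x^+=2.7638  v^+=0.9105  a^+=-0.0543
step 7: x_pred=4.0352  r=0.1148  x^+=4.0649  v^+=0.8641  a^+=-0.0375

resid = 0.1148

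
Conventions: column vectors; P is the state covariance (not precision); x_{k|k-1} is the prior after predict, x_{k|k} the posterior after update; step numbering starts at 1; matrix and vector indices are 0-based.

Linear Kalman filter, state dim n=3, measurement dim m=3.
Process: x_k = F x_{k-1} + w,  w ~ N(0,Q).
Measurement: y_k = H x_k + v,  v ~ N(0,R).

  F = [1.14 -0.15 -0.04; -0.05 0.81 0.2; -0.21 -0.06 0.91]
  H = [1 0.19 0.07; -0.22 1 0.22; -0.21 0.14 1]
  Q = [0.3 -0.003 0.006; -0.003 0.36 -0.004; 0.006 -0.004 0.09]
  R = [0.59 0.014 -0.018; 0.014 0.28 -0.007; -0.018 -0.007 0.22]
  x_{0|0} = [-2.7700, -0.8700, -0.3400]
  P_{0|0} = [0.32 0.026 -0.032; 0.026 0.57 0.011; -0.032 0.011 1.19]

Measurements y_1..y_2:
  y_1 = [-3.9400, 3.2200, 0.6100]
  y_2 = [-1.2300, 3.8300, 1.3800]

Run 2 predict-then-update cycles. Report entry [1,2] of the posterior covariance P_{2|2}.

step 1: x^-=[-3.0137, -0.6342, 0.3245]  P^-=[0.7248 -0.0839 -0.1447; -0.0839 0.7845 0.1947; -0.1447 0.1947 1.1033]  S=[1.3015 -0.0676 -0.1842; -0.0676 1.2895 0.6384; -0.1842 0.6384 1.4908]  K=[0.5179 -0.1464 -0.0803; 0.0866 0.6956 -0.0711; 0.0886 -0.0284 0.8018]  nu=[-0.8285, 3.1198, -0.2586]  x^+=[-3.8789, 1.4826, -0.0450]  P^+=[0.2979 0.0251 0.0331; 0.0251 0.2122 -0.0465; 0.0331 -0.0465 0.1885]
step 2: x^-=[-4.6425, 1.3859, 0.6847]  P^-=[0.6800 -0.0134 -0.0304; -0.0134 0.4898 -0.0177; -0.0304 -0.0177 0.2530]  S=[1.2791 -0.0597 -0.1649; -0.0597 0.8160 0.1417; -0.1649 0.1417 0.5212]  K=[0.5035 -0.1474 -0.1365; 0.0851 0.6116 -0.0364; 0.0528 -0.0314 0.5182]  nu=[3.1012, 1.2722, -0.4736]  x^+=[-3.2039, 2.4452, 0.5630]  P^+=[0.2911 0.0265 0.0194; 0.0265 0.1861 -0.0343; 0.0194 -0.0343 0.1221]

P_post[1,2] = -0.0343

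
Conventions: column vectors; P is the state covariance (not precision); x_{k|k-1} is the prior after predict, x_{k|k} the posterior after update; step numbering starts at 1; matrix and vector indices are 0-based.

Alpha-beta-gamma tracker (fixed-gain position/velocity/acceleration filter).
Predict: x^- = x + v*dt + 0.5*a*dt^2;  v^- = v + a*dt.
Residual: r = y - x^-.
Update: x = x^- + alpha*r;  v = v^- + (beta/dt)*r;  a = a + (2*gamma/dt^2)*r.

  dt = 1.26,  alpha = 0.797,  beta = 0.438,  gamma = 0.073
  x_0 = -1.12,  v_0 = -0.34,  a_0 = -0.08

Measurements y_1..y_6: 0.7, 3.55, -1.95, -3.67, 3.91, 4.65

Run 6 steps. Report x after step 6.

step 1: x_pred=-1.6119  r=2.3119  x^+=0.2307  v^+=0.3629  a^+=0.1326
step 2: x_pred=0.7932  r=2.7568  x^+=2.9904  v^+=1.4883  a^+=0.3861
step 3: x_pred=5.1721  r=-7.1221  x^+=-0.5042  v^+=-0.5010  a^+=-0.2688
step 4: x_pred=-1.3488  r=-2.3212  x^+=-3.1988  v^+=-1.6466  a^+=-0.4823
step 5: x_pred=-5.6563  r=9.5663  x^+=1.9680  v^+=1.0712  a^+=0.3975
step 6: x_pred=3.6332  r=1.0168  x^+=4.4436  v^+=1.9254  a^+=0.4910

x_post = 4.4436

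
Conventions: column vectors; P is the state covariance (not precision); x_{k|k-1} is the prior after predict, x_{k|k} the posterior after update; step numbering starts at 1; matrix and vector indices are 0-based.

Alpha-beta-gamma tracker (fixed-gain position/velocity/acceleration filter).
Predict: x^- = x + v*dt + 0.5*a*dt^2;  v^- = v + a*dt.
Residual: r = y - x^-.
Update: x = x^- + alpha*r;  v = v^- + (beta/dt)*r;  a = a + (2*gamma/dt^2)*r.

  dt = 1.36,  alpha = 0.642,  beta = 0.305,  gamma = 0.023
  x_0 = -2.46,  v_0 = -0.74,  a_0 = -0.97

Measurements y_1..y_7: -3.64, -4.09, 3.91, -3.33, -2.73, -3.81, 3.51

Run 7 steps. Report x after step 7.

x_post = -0.4768

step 1: x_pred=-4.3635  r=0.7235  x^+=-3.8990  v^+=-1.8970  a^+=-0.9520
step 2: x_pred=-7.3593  r=3.2693  x^+=-5.2604  v^+=-2.4585  a^+=-0.8707
step 3: x_pred=-9.4092  r=13.3192  x^+=-0.8583  v^+=-0.6556  a^+=-0.5394
step 4: x_pred=-2.2488  r=-1.0812  x^+=-2.9429  v^+=-1.6318  a^+=-0.5663
step 5: x_pred=-5.6859  r=2.9559  x^+=-3.7882  v^+=-1.7391  a^+=-0.4928
step 6: x_pred=-6.6091  r=2.7991  x^+=-4.8121  v^+=-1.7816  a^+=-0.4232
step 7: x_pred=-7.6264  r=11.1364  x^+=-0.4768  v^+=0.1404  a^+=-0.1462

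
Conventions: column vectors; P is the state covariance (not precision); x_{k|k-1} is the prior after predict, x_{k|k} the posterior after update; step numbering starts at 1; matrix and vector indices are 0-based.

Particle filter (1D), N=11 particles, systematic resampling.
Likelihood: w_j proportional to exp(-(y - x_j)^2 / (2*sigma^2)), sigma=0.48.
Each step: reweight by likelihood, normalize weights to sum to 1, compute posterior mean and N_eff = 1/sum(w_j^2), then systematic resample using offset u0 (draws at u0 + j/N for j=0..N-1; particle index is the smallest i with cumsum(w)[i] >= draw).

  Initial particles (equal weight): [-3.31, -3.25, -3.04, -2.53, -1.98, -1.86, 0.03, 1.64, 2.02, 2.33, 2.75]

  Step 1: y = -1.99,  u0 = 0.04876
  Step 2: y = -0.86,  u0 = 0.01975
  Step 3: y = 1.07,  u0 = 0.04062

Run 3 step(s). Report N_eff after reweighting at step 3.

N_eff = 8.5697

step 1: w=[0.0086, 0.0121, 0.0346, 0.2011, 0.3785, 0.3650, 0.0001, 0.0000, 0.0000, 0.0000, 0.0000]  mean=-2.1102  Neff=3.1409  idx=[2, 3, 3, 4, 4, 4, 4, 5, 5, 5, 5]
step 2: w=[0.0000, 0.0032, 0.0032, 0.0907, 0.0907, 0.0907, 0.0907, 0.1576, 0.1576, 0.1576, 0.1576]  mean=-1.9080  Neff=7.5566  idx=[3, 4, 5, 6, 7, 7, 8, 8, 9, 9, 10]
step 3: w=[0.0269, 0.0269, 0.0269, 0.0269, 0.1275, 0.1275, 0.1275, 0.1275, 0.1275, 0.1275, 0.1275]  mean=-1.8729  Neff=8.5697  idx=[1, 4, 4, 5, 6, 7, 7, 8, 9, 9, 10]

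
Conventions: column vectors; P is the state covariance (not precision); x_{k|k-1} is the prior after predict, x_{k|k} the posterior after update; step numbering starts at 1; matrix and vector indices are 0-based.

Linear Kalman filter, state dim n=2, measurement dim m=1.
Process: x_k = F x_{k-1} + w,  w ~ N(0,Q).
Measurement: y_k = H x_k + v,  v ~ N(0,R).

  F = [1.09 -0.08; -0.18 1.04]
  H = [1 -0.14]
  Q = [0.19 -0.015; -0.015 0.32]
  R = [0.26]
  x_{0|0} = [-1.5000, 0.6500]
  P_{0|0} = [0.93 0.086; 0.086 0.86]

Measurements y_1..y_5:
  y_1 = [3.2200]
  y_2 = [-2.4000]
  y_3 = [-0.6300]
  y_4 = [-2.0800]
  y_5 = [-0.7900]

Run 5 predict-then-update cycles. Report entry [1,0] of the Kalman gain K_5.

K[1,0] = -0.5515

step 1: x^-=[-1.6870, 0.9460]  P^-=[1.2854 -0.1703; -0.1703 1.2481]  S=[1.6176]  K=[0.8094; -0.2133]  nu=[5.0394]  x^+=[2.3919, -0.1289]  P^+=[0.2257 0.1090; 0.1090 1.1745]
step 2: x^-=[2.6175, -0.5646]  P^-=[0.4467 -0.0319; -0.0319 1.5569]  S=[0.7461]  K=[0.6046; -0.3349]  nu=[-5.0966]  x^+=[-0.4641, 1.1422]  P^+=[0.1739 0.1192; 0.1192 1.4732]
step 3: x^-=[-0.5972, 1.2714]  P^-=[0.3852 -0.0349; -0.0349 1.8744]  S=[0.6917]  K=[0.5640; -0.4298]  nu=[0.1452]  x^+=[-0.5153, 1.2090]  P^+=[0.1652 0.1328; 0.1328 1.7467]
step 4: x^-=[-0.6584, 1.3501]  P^-=[0.3743 -0.0403; -0.0403 2.1648]  S=[0.6880]  K=[0.5522; -0.4991]  nu=[-1.2326]  x^+=[-1.3391, 1.9652]  P^+=[0.1645 0.1493; 0.1493 1.9935]
step 5: x^-=[-1.6168, 2.2848]  P^-=[0.3721 -0.0417; -0.0417 2.4255]  S=[0.6914]  K=[0.5467; -0.5515]  nu=[1.1467]  x^+=[-0.9899, 1.6525]  P^+=[0.1655 0.1668; 0.1668 2.2153]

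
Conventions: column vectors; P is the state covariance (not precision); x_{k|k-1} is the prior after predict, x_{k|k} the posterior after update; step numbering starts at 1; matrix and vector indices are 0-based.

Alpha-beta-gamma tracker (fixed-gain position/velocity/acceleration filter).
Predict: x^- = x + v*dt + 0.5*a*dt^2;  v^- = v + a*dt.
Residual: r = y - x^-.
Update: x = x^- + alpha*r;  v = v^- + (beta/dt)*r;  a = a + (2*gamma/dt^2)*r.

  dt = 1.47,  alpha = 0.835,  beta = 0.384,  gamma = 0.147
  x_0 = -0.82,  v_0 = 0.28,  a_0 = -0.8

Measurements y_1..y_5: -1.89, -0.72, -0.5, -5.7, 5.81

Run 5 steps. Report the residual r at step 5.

resid = 14.1122

step 1: x_pred=-1.2728  r=-0.6172  x^+=-1.7882  v^+=-1.0572  a^+=-0.8840
step 2: x_pred=-4.2974  r=3.5774  x^+=-1.3103  v^+=-1.4222  a^+=-0.3973
step 3: x_pred=-3.8301  r=3.3301  x^+=-1.0495  v^+=-1.1363  a^+=0.0558
step 4: x_pred=-2.6594  r=-3.0406  x^+=-5.1983  v^+=-1.8485  a^+=-0.3579
step 5: x_pred=-8.3022  r=14.1122  x^+=3.4815  v^+=1.3119  a^+=1.5622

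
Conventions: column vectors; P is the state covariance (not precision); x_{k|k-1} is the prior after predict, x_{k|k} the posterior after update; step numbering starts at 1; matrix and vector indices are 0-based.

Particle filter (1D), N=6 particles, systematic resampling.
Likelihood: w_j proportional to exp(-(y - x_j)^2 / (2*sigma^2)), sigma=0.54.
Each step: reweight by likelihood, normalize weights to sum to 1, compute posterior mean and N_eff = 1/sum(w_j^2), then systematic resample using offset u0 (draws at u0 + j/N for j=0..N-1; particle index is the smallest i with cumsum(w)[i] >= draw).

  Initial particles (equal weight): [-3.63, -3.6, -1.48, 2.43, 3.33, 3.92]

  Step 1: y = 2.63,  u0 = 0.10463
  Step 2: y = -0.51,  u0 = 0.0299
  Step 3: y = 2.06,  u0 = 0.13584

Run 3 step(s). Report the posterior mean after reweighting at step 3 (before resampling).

step 1: w=[0.0000, 0.0000, 0.0000, 0.6562, 0.3033, 0.0405]  mean=2.7634  Neff=1.9077  idx=[3, 3, 3, 3, 4, 4]
step 2: w=[0.2500, 0.2500, 0.2500, 0.2500, 0.0000, 0.0000]  mean=2.4300  Neff=4.0001  idx=[0, 0, 1, 2, 2, 3]
step 3: w=[0.1667, 0.1667, 0.1667, 0.1667, 0.1667, 0.1667]  mean=2.4300  Neff=6.0000  idx=[0, 1, 2, 3, 4, 5]

post_mean = 2.4300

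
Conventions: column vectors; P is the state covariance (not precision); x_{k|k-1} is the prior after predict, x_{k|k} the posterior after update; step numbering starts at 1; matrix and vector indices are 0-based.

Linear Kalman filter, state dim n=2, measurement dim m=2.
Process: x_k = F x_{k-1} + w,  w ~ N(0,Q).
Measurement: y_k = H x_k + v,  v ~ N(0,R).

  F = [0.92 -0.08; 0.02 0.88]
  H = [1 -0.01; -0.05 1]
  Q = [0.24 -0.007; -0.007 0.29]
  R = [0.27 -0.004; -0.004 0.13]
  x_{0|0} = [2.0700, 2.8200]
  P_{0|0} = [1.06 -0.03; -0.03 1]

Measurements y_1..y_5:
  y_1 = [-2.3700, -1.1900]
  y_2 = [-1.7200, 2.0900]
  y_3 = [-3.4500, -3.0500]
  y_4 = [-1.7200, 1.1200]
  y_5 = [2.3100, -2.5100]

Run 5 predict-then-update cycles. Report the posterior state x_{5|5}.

step 1: x^-=[1.6788, 2.5230]  P^-=[1.1480 -0.0821; -0.0821 1.0638]  S=[1.4197 -0.1542; -0.1542 1.2049]  K=[0.8078 -0.0124; 0.0314 0.8903]  nu=[-4.0236, -3.6291]  x^+=[-1.5265, -0.8342]  P^+=[0.2182 0.0061; 0.0061 0.1159]
step 2: x^-=[-1.3376, -0.7647]  P^-=[0.4246 -0.0062; -0.0062 0.3801]  S=[0.6947 -0.0353; -0.0353 0.5118]  K=[0.6106 -0.0116; 0.0234 0.7449]  nu=[-0.3900, 2.7878]  x^+=[-1.6081, 1.3028]  P^+=[0.1650 0.0043; 0.0043 0.0970]
step 3: x^-=[-1.5837, 1.1143]  P^-=[0.3796 -0.0073; -0.0073 0.3653]  S=[0.6498 -0.0340; -0.0340 0.4970]  K=[0.5836 -0.0130; 0.0216 0.7373]  nu=[-1.8552, -4.2435]  x^+=[-2.6111, -2.0544]  P^+=[0.1577 0.0039; 0.0039 0.0959]
step 4: x^-=[-2.2378, -1.8601]  P^-=[0.3735 -0.0077; -0.0077 0.3645]  S=[0.6437 -0.0341; -0.0341 0.4962]  K=[0.5797 -0.0134; 0.0213 0.7368]  nu=[0.4992, 2.8682]  x^+=[-1.9870, 0.2639]  P^+=[0.1566 0.0038; 0.0038 0.0959]
step 5: x^-=[-1.8492, 0.1925]  P^-=[0.3726 -0.0078; -0.0078 0.3645]  S=[0.6428 -0.0341; -0.0341 0.4962]  K=[0.5791 -0.0135; 0.0212 0.7368]  nu=[4.1611, -2.7949]  x^+=[0.5982, -1.7784]  P^+=[0.1564 0.0037; 0.0037 0.0959]

x_post = [0.5982, -1.7784]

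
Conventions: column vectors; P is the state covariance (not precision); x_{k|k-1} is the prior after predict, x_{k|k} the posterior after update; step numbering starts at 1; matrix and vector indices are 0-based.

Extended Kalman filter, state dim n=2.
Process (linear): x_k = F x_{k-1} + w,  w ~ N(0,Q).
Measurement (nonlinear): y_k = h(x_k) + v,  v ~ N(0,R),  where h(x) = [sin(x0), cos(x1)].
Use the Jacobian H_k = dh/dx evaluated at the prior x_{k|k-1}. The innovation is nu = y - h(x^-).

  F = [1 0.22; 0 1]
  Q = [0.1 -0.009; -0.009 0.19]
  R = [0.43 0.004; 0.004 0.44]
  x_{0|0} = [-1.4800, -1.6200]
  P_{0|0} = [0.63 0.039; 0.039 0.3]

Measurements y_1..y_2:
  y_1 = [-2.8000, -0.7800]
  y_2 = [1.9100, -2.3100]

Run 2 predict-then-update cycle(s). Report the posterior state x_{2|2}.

x_post = [-1.8239, -2.9123]

step 1: x^-=[-1.8364, -1.6200]  P^-=[0.7617 0.0960; 0.0960 0.4900]  H_jac=[-0.2625 0.0000; 0.0000 0.9988]  S=[0.4825 -0.0212; -0.0212 0.9288]  K=[-0.4103 0.0939; -0.0291 0.5263]  nu=[-1.8351, -0.7308]  x^+=[-1.1521, -1.9511]  P^+=[0.6707 0.0397; 0.0397 0.2317]
step 2: x^-=[-1.5814, -1.9511]  P^-=[0.7993 0.0817; 0.0817 0.4217]  H_jac=[-0.0106 0.0000; 0.0000 0.9285]  S=[0.4301 0.0032; 0.0032 0.8036]  K=[-0.0204 0.0945; -0.0056 0.4873]  nu=[2.9099, -1.9388]  x^+=[-1.8239, -2.9123]  P^+=[0.7920 0.0447; 0.0447 0.2309]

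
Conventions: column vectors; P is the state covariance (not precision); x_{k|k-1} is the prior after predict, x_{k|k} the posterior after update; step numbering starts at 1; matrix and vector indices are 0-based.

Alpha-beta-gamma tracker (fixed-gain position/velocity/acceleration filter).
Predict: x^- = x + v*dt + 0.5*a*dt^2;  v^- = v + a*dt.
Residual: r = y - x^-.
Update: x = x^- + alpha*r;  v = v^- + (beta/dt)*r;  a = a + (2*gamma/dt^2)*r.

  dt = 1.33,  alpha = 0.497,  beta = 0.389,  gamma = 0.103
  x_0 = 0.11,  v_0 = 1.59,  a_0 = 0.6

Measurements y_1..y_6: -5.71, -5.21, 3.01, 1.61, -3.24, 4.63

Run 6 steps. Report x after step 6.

x_post = 2.4908

step 1: x_pred=2.7554  r=-8.4654  x^+=-1.4519  v^+=-0.0880  a^+=-0.3858
step 2: x_pred=-1.9102  r=-3.2998  x^+=-3.5502  v^+=-1.5663  a^+=-0.7701
step 3: x_pred=-6.3145  r=9.3245  x^+=-1.6802  v^+=0.1367  a^+=0.3158
step 4: x_pred=-1.2192  r=2.8292  x^+=0.1869  v^+=1.3841  a^+=0.6452
step 5: x_pred=2.5985  r=-5.8385  x^+=-0.3032  v^+=0.5346  a^+=-0.0347
step 6: x_pred=0.3771  r=4.2529  x^+=2.4908  v^+=1.7324  a^+=0.4606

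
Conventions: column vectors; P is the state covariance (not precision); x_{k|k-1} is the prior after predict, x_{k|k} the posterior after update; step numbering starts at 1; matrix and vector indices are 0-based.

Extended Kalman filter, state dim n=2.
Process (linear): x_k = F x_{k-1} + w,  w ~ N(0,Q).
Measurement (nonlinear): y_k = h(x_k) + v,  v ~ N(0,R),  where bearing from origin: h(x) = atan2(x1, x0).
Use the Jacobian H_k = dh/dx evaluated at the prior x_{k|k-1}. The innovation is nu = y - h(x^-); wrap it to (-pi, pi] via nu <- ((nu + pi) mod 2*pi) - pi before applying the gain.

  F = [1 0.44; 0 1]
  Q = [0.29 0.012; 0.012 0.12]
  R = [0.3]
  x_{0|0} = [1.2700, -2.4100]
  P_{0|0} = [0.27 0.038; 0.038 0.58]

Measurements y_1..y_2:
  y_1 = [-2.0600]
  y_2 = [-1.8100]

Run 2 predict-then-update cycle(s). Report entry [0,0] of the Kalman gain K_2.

K[0,0] = 0.6764

step 1: x^-=[0.2096, -2.4100]  P^-=[0.7057 0.3052; 0.3052 0.7000]  H_jac=[0.4118 0.0358]  S=[0.4296]  K=[0.7020; 0.3509]  nu=[-0.5760]  x^+=[-0.1947, -2.6121]  P^+=[0.4940 0.1994; 0.1994 0.6471]
step 2: x^-=[-1.3440, -2.6121]  P^-=[1.0848 0.4961; 0.4961 0.7671]  H_jac=[0.3027 -0.1557]  S=[0.3712]  K=[0.6764; 0.0827]  nu=[0.2360]  x^+=[-1.1844, -2.5926]  P^+=[0.9149 0.4753; 0.4753 0.7646]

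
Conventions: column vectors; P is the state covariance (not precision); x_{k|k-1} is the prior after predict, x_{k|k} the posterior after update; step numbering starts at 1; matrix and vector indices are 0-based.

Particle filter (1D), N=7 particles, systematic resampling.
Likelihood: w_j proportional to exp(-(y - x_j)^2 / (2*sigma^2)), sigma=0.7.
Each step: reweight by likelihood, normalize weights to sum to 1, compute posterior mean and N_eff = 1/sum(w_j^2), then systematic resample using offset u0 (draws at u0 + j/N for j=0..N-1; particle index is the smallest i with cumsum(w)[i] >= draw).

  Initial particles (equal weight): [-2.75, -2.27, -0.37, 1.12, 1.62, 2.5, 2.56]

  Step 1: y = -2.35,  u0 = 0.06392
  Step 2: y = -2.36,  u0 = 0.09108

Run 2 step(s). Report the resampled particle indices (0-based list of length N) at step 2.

resampled_idx = [0, 1, 2, 3, 4, 5, 6]

step 1: w=[0.4564, 0.5338, 0.0098, 0.0000, 0.0000, 0.0000, 0.0000]  mean=-2.4704  Neff=2.0271  idx=[0, 0, 0, 1, 1, 1, 1]
step 2: w=[0.1310, 0.1310, 0.1310, 0.1517, 0.1517, 0.1517, 0.1517]  mean=-2.4587  Neff=6.9641  idx=[0, 1, 2, 3, 4, 5, 6]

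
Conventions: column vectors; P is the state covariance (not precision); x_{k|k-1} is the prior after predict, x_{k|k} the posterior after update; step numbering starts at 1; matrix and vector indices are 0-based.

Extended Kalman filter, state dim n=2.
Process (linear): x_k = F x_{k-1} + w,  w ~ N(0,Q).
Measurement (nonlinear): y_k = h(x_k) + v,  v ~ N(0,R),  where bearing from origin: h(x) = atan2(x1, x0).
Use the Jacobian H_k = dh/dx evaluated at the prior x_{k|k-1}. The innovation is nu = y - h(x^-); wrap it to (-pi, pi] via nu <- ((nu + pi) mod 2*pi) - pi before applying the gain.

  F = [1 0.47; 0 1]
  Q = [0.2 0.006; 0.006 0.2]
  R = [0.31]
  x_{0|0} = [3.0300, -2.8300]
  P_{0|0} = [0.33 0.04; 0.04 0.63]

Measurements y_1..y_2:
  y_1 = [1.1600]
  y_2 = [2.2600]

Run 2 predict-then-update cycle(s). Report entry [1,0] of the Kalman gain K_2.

K[1,0] = 0.7559

step 1: x^-=[1.6999, -2.8300]  P^-=[0.7068 0.3421; 0.3421 0.8300]  H_jac=[0.2597 0.1560]  S=[0.4056]  K=[0.5841; 0.5382]  nu=[2.1899]  x^+=[2.9790, -1.6513]  P^+=[0.5684 0.2146; 0.2146 0.7125]
step 2: x^-=[2.2029, -1.6513]  P^-=[1.1275 0.5555; 0.5555 0.9125]  H_jac=[0.2179 0.2906]  S=[0.5109]  K=[0.7967; 0.7559]  nu=[2.9033]  x^+=[4.5160, 0.5433]  P^+=[0.8032 0.2478; 0.2478 0.6206]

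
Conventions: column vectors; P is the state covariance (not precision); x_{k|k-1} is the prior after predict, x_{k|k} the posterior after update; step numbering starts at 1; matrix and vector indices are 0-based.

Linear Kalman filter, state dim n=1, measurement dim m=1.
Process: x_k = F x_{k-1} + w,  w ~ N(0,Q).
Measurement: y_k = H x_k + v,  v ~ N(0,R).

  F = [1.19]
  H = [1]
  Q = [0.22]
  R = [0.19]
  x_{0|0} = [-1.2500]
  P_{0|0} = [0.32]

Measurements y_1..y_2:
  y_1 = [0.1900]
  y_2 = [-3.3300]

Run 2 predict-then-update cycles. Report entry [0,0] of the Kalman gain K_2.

step 1: x^-=[-1.4875]  P^-=[0.6732]  S=[0.8632]  K=[0.7799]  nu=[1.6775]  x^+=[-0.1793]  P^+=[0.1482]
step 2: x^-=[-0.2133]  P^-=[0.4298]  S=[0.6198]  K=[0.6935]  nu=[-3.1167]  x^+=[-2.3746]  P^+=[0.1318]

K[0,0] = 0.6935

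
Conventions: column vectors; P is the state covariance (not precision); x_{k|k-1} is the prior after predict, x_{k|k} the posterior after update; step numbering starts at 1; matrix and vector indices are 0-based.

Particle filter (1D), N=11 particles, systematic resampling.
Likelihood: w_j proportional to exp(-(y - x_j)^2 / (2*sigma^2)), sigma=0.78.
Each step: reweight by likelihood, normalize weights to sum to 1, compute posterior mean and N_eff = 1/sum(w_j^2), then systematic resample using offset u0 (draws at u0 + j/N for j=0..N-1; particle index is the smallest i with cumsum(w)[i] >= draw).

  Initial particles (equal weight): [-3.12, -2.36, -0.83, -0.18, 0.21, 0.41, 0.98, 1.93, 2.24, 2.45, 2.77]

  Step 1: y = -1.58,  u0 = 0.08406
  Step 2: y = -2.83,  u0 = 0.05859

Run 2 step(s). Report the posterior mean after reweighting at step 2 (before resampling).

post_mean = -2.4748

step 1: w=[0.0841, 0.3581, 0.3719, 0.1179, 0.0424, 0.0228, 0.0027, 0.0000, 0.0000, 0.0000, 0.0000]  mean=-1.4165  Neff=3.4498  idx=[0, 1, 1, 1, 2, 2, 2, 2, 2, 3, 5]
step 2: w=[0.2574, 0.2300, 0.2300, 0.2300, 0.0103, 0.0103, 0.0103, 0.0103, 0.0103, 0.0009, 0.0000]  mean=-2.4748  Neff=4.4333  idx=[0, 0, 0, 1, 1, 2, 2, 2, 3, 3, 5]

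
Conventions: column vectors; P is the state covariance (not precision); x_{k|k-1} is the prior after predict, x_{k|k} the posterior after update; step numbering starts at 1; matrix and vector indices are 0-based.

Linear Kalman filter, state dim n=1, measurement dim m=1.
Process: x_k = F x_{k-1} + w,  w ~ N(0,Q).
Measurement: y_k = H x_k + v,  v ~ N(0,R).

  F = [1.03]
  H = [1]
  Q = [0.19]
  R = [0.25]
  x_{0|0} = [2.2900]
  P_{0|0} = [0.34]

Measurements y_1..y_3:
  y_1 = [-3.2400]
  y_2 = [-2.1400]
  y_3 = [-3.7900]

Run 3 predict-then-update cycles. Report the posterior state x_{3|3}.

x_post = [-3.0236]

step 1: x^-=[2.3587]  P^-=[0.5507]  S=[0.8007]  K=[0.6878]  nu=[-5.5987]  x^+=[-1.4919]  P^+=[0.1719]
step 2: x^-=[-1.5367]  P^-=[0.3724]  S=[0.6224]  K=[0.5983]  nu=[-0.6033]  x^+=[-1.8977]  P^+=[0.1496]
step 3: x^-=[-1.9546]  P^-=[0.3487]  S=[0.5987]  K=[0.5824]  nu=[-1.8354]  x^+=[-3.0236]  P^+=[0.1456]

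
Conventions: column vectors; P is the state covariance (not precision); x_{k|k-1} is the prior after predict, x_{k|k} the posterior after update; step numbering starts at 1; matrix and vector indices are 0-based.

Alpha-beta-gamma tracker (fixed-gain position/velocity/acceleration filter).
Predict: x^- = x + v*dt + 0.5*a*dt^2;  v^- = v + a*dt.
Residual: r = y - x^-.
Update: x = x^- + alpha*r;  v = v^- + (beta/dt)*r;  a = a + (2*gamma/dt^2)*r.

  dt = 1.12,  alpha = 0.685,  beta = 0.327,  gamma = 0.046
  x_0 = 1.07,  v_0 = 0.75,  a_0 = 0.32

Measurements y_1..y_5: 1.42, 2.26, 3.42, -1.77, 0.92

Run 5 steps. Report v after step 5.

step 1: x_pred=2.1107  r=-0.6907  x^+=1.6376  v^+=0.9067  a^+=0.2693
step 2: x_pred=2.8221  r=-0.5621  x^+=2.4370  v^+=1.0443  a^+=0.2281
step 3: x_pred=3.7497  r=-0.3297  x^+=3.5239  v^+=1.2035  a^+=0.2039
step 4: x_pred=4.9997  r=-6.7697  x^+=0.3625  v^+=-0.5446  a^+=-0.2926
step 5: x_pred=-0.4310  r=1.3510  x^+=0.4944  v^+=-0.4778  a^+=-0.1935

v_post = -0.4778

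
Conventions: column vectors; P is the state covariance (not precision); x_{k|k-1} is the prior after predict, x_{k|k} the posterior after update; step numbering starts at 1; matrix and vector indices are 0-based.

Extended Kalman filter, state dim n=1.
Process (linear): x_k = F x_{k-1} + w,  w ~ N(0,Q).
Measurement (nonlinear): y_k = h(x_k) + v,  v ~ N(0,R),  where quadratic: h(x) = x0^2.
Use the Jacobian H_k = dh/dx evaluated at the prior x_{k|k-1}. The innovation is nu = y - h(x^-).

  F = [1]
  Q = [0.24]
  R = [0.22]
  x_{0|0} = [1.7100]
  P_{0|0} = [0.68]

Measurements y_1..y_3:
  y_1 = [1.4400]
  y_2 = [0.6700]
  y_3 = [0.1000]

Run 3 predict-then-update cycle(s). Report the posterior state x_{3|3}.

x_post = [0.6042]

step 1: x^-=[1.7100]  P^-=[0.9200]  H_jac=[3.4200]  S=[10.9807]  K=[0.2865]  nu=[-1.4841]  x^+=[1.2847]  P^+=[0.0184]
step 2: x^-=[1.2847]  P^-=[0.2584]  H_jac=[2.5695]  S=[1.9262]  K=[0.3447]  nu=[-0.9806]  x^+=[0.9467]  P^+=[0.0295]
step 3: x^-=[0.9467]  P^-=[0.2695]  H_jac=[1.8934]  S=[1.1862]  K=[0.4302]  nu=[-0.7963]  x^+=[0.6042]  P^+=[0.0500]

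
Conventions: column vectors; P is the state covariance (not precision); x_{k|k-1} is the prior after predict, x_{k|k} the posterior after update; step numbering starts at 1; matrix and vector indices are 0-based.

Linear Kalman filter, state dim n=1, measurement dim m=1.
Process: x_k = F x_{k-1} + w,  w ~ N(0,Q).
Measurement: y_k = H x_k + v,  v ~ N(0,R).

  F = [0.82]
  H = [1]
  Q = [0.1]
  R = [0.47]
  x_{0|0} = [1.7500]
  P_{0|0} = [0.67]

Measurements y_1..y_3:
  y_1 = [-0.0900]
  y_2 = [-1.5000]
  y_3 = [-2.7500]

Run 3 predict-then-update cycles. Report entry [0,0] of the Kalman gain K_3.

K[0,0] = 0.3143

step 1: x^-=[1.4350]  P^-=[0.5505]  S=[1.0205]  K=[0.5394]  nu=[-1.5250]  x^+=[0.6123]  P^+=[0.2535]
step 2: x^-=[0.5021]  P^-=[0.2705]  S=[0.7405]  K=[0.3653]  nu=[-2.0021]  x^+=[-0.2292]  P^+=[0.1717]
step 3: x^-=[-0.1879]  P^-=[0.2154]  S=[0.6854]  K=[0.3143]  nu=[-2.5621]  x^+=[-0.9932]  P^+=[0.1477]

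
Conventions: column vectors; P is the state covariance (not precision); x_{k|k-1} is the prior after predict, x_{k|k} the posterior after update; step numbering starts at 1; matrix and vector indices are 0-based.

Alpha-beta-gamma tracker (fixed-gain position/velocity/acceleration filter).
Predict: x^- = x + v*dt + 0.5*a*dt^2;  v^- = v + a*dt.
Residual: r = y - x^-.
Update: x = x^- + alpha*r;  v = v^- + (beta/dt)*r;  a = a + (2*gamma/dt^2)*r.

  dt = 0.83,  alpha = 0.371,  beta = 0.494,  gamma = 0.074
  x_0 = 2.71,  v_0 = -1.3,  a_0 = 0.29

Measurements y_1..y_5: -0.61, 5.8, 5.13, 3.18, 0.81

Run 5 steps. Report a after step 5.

a_post = -0.8645

step 1: x_pred=1.7309  r=-2.3409  x^+=0.8624  v^+=-2.4526  a^+=-0.2129
step 2: x_pred=-1.2465  r=7.0465  x^+=1.3677  v^+=1.5647  a^+=1.3009
step 3: x_pred=3.1145  r=2.0155  x^+=3.8623  v^+=3.8440  a^+=1.7339
step 4: x_pred=7.6501  r=-4.4701  x^+=5.9917  v^+=2.6227  a^+=0.7736
step 5: x_pred=8.4350  r=-7.6250  x^+=5.6061  v^+=-1.2735  a^+=-0.8645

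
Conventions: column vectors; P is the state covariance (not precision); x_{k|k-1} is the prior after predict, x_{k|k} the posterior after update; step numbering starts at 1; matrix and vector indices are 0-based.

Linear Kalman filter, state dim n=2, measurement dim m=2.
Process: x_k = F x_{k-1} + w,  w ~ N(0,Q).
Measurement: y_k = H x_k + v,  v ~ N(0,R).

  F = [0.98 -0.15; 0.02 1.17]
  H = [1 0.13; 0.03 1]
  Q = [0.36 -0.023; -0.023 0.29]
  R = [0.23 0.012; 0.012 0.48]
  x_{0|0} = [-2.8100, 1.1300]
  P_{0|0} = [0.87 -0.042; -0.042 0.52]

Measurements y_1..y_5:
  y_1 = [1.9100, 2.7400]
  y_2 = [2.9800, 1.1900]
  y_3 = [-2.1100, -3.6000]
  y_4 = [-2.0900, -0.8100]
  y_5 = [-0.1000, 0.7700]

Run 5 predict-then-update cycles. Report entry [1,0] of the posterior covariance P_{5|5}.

step 1: x^-=[-2.9233, 1.2659]  P^-=[1.2196 -0.1452; -0.1452 1.0002]  S=[1.4287 0.0328; 0.0328 1.4726]  K=[0.8425 -0.0926; -0.0262 0.6768]  nu=[4.6687, 1.5618]  x^+=[0.8657, 2.2007]  P^+=[0.1979 -0.0403; -0.0403 0.3258]
step 2: x^-=[0.5183, 2.5922]  P^-=[0.5692 -0.1223; -0.1223 0.7342]  S=[0.7798 0.0017; 0.0017 1.2073]  K=[0.7097 -0.0882; -0.0358 0.6051]  nu=[2.1248, -1.4177]  x^+=[2.1513, 1.6582]  P^+=[0.1672 -0.0388; -0.0388 0.2912]
step 3: x^-=[1.8595, 1.9832]  P^-=[0.5386 -0.1152; -0.1152 0.6868]  S=[0.7502 0.0018; 0.0018 1.1604]  K=[0.6981 -0.0864; -0.0360 0.5890]  nu=[-4.2274, -5.6389]  x^+=[-0.6042, -1.1860]  P^+=[0.1645 -0.0380; -0.0380 0.2834]
step 4: x^-=[-0.4143, -1.3997]  P^-=[0.5355 -0.1130; -0.1130 0.6763]  S=[0.7476 0.0025; 0.0025 1.1500]  K=[0.6970 -0.0858; -0.0356 0.5852]  nu=[-1.4938, 0.6021]  x^+=[-1.5071, -0.9942]  P^+=[0.1642 -0.0378; -0.0378 0.2816]
step 5: x^-=[-1.3278, -1.1934]  P^-=[0.5351 -0.1124; -0.1124 0.6738]  S=[0.7473 0.0028; 0.0028 1.1475]  K=[0.6969 -0.0857; -0.0354 0.5843]  nu=[1.3830, 2.0032]  x^+=[-0.5357, -0.0718]  P^+=[0.1641 -0.0377; -0.0377 0.2812]

P_post[1,0] = -0.0377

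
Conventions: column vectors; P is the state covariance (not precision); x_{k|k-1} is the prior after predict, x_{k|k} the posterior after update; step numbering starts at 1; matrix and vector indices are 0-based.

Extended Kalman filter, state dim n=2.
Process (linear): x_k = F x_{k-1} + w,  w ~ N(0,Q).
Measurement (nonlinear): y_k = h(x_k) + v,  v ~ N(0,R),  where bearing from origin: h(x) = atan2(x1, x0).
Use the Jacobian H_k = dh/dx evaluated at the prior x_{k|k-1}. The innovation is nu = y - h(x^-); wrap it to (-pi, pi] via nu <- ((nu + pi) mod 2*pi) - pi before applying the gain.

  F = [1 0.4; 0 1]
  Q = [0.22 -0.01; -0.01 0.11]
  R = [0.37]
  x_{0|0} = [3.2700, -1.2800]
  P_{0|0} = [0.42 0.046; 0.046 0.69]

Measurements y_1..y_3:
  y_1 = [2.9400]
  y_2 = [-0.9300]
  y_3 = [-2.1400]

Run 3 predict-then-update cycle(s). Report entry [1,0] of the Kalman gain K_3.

step 1: x^-=[2.7580, -1.2800]  P^-=[0.7872 0.3120; 0.3120 0.8000]  H_jac=[0.1385 0.2983]  S=[0.4821]  K=[0.4192; 0.5847]  nu=[-2.9087]  x^+=[1.5388, -2.9807]  P^+=[0.7025 0.1939; 0.1939 0.6352]
step 2: x^-=[0.3465, -2.9807]  P^-=[1.1792 0.4379; 0.4379 0.7452]  H_jac=[0.3310 0.0385]  S=[0.5115]  K=[0.7961; 0.3395]  nu=[0.5251]  x^+=[0.7645, -2.8024]  P^+=[0.8550 0.2997; 0.2997 0.6863]
step 3: x^-=[-0.3564, -2.8024]  P^-=[1.4246 0.5642; 0.5642 0.7963]  H_jac=[0.3512 -0.0447]  S=[0.5296]  K=[0.8971; 0.3070]  nu=[-0.4427]  x^+=[-0.7536, -2.9383]  P^+=[0.9984 0.4184; 0.4184 0.7464]

K[1,0] = 0.3070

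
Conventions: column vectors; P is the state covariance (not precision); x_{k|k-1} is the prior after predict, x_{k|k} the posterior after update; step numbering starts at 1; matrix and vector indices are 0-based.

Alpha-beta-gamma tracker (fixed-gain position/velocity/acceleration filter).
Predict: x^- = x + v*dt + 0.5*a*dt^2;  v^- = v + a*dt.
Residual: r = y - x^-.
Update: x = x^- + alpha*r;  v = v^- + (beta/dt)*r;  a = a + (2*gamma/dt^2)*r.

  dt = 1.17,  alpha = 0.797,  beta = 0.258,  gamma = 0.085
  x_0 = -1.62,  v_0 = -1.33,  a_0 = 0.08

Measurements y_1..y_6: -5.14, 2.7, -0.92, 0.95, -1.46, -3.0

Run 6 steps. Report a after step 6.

step 1: x_pred=-3.1213  r=-2.0187  x^+=-4.7302  v^+=-1.6815  a^+=-0.1707
step 2: x_pred=-6.8144  r=9.5144  x^+=0.7686  v^+=0.2168  a^+=1.0109
step 3: x_pred=1.7141  r=-2.6341  x^+=-0.3853  v^+=0.8187  a^+=0.6838
step 4: x_pred=1.0406  r=-0.0906  x^+=0.9684  v^+=1.5987  a^+=0.6725
step 5: x_pred=3.2992  r=-4.7592  x^+=-0.4939  v^+=1.3361  a^+=0.0815
step 6: x_pred=1.1251  r=-4.1251  x^+=-2.1626  v^+=0.5218  a^+=-0.4308

a_post = -0.4308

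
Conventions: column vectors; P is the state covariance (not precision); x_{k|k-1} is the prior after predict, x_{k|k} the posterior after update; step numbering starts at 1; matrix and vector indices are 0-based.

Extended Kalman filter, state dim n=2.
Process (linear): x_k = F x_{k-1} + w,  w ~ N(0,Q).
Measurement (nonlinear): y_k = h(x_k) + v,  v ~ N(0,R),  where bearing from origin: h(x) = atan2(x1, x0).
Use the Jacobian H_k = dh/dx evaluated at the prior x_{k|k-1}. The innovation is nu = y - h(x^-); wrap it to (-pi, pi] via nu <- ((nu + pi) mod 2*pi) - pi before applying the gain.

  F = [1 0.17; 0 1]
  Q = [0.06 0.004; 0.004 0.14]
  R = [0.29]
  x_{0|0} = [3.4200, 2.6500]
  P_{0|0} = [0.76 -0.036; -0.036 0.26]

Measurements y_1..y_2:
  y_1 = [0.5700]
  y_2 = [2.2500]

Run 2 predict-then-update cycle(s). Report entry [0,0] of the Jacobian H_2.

H_jac[0,0] = -0.1027

step 1: x^-=[3.8705, 2.6500]  P^-=[0.8153 0.0122; 0.0122 0.4000]  H_jac=[-0.1204 0.1759]  S=[0.3137]  K=[-0.3062; 0.2196]  nu=[-0.0304]  x^+=[3.8798, 2.6433]  P^+=[0.7859 0.0333; 0.0333 0.3849]
step 2: x^-=[4.3292, 2.6433]  P^-=[0.8683 0.1027; 0.1027 0.5249]  H_jac=[-0.1027 0.1683]  S=[0.3105]  K=[-0.2317; 0.2505]  nu=[1.7018]  x^+=[3.9349, 3.0696]  P^+=[0.8516 0.1207; 0.1207 0.5054]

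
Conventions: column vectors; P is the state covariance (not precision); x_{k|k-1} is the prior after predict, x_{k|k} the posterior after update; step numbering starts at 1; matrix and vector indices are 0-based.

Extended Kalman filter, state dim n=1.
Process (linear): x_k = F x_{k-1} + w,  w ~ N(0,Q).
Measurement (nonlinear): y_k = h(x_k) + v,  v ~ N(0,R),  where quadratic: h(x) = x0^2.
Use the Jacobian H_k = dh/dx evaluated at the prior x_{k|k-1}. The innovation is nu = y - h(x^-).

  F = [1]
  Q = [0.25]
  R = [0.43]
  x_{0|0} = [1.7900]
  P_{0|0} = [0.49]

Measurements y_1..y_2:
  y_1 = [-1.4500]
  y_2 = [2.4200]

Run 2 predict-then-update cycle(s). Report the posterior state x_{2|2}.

step 1: x^-=[1.7900]  P^-=[0.7400]  H_jac=[3.5800]  S=[9.9141]  K=[0.2672]  nu=[-4.6541]  x^+=[0.5464]  P^+=[0.0321]
step 2: x^-=[0.5464]  P^-=[0.2821]  H_jac=[1.0927]  S=[0.7668]  K=[0.4020]  nu=[2.1215]  x^+=[1.3992]  P^+=[0.1582]

x_post = [1.3992]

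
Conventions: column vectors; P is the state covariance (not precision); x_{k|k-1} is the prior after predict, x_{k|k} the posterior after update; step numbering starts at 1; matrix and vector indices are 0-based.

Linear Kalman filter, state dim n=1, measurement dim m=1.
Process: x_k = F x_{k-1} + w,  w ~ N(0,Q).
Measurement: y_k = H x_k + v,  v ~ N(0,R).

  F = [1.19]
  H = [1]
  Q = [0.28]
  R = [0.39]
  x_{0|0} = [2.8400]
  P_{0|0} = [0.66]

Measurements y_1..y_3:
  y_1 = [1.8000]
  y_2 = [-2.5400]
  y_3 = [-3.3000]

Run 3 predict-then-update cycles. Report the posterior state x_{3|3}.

step 1: x^-=[3.3796]  P^-=[1.2146]  S=[1.6046]  K=[0.7570]  nu=[-1.5796]  x^+=[2.1839]  P^+=[0.2952]
step 2: x^-=[2.5989]  P^-=[0.6980]  S=[1.0880]  K=[0.6416]  nu=[-5.1389]  x^+=[-0.6980]  P^+=[0.2502]
step 3: x^-=[-0.8307]  P^-=[0.6343]  S=[1.0243]  K=[0.6193]  nu=[-2.4693]  x^+=[-2.3598]  P^+=[0.2415]

x_post = [-2.3598]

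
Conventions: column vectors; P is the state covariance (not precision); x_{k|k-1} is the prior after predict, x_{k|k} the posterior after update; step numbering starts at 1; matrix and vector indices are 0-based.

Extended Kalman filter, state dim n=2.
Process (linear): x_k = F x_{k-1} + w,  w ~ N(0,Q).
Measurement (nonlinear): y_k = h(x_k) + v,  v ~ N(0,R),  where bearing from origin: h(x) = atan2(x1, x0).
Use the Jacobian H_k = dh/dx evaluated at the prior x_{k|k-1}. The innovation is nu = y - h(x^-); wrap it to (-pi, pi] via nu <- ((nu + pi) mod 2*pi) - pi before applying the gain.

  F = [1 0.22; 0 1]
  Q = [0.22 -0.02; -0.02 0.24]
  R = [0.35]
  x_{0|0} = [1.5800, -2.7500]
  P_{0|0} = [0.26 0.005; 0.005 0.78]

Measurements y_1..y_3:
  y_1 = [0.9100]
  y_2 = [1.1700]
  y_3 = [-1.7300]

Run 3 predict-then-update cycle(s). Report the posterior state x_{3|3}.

step 1: x^-=[0.9750, -2.7500]  P^-=[0.5200 0.1566; 0.1566 1.0200]  H_jac=[0.3230 0.1145]  S=[0.4292]  K=[0.4331; 0.3900]  nu=[2.1401]  x^+=[1.9019, -1.9153]  P^+=[0.4394 0.0841; 0.0841 0.9547]
step 2: x^-=[1.4805, -1.9153]  P^-=[0.7427 0.2741; 0.2741 1.1947]  H_jac=[0.3268 0.2526]  S=[0.5508]  K=[0.5664; 0.7106]  nu=[2.0828]  x^+=[2.6601, -0.4354]  P^+=[0.5660 0.0525; 0.0525 0.9166]
step 3: x^-=[2.5643, -0.4354]  P^-=[0.8534 0.2341; 0.2341 1.1566]  H_jac=[0.0644 0.3790]  S=[0.5311]  K=[0.2705; 0.8538]  nu=[-1.5618]  x^+=[2.1419, -1.7688]  P^+=[0.8145 0.1115; 0.1115 0.7694]

x_post = [2.1419, -1.7688]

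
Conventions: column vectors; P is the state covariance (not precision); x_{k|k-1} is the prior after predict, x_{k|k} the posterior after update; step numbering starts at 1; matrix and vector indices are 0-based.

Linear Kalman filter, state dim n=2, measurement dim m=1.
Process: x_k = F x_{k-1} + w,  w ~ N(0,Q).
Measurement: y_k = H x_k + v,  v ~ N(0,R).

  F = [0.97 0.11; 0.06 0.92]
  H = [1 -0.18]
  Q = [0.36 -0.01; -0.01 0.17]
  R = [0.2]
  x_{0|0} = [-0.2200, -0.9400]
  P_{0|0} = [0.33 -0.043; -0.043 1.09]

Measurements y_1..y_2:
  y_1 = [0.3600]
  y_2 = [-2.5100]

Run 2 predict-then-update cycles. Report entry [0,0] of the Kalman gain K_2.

K[0,0] = 0.7377

step 1: x^-=[-0.3168, -0.8780]  P^-=[0.6745 0.0809; 0.0809 1.0890]  S=[0.8807]  K=[0.7494; -0.1308]  nu=[0.5188]  x^+=[0.0719, -0.9458]  P^+=[0.1800 0.1672; 0.1672 1.0740]
step 2: x^-=[-0.0343, -0.8659]  P^-=[0.5780 0.2594; 0.2594 1.0981]  S=[0.7202]  K=[0.7377; 0.0858]  nu=[-2.6316]  x^+=[-1.9757, -1.0916]  P^+=[0.1860 0.2139; 0.2139 1.0928]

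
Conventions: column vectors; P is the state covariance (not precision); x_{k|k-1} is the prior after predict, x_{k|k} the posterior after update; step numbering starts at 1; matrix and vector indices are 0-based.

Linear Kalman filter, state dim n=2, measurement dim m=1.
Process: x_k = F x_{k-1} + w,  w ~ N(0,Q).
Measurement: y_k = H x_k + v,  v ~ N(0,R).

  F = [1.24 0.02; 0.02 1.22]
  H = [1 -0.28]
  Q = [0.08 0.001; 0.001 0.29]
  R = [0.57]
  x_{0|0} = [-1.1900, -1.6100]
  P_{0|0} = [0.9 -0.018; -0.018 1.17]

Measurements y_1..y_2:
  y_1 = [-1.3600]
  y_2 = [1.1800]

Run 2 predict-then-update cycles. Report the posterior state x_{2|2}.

step 1: x^-=[-1.5078, -1.9880]  P^-=[1.4634 0.0246; 0.0246 2.0309]  S=[2.1788]  K=[0.6685; -0.2497]  nu=[-0.4088]  x^+=[-1.7811, -1.8859]  P^+=[0.4898 0.3883; 0.3883 1.8951]
step 2: x^-=[-2.2463, -2.3364]  P^-=[0.8531 0.6470; 0.6470 3.1298]  S=[1.3061]  K=[0.5144; -0.1756]  nu=[2.7721]  x^+=[-0.8202, -2.8233]  P^+=[0.5074 0.7650; 0.7650 3.0895]

x_post = [-0.8202, -2.8233]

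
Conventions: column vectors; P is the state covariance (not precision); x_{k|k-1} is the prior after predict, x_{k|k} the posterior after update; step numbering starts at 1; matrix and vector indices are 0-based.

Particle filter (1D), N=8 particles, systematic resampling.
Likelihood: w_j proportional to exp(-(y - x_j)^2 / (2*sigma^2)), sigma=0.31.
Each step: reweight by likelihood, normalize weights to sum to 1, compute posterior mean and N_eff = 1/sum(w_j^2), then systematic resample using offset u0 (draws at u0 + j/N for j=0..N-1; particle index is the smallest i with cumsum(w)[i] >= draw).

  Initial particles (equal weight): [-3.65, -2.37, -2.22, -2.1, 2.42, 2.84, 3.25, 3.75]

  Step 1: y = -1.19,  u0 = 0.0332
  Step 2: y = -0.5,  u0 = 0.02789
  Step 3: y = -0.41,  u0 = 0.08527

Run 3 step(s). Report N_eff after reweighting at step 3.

N_eff = 8.0000

step 1: w=[0.0000, 0.0393, 0.2205, 0.7402, 0.0000, 0.0000, 0.0000, 0.0000]  mean=-2.1371  Neff=1.6719  idx=[1, 2, 3, 3, 3, 3, 3, 3]
step 2: w=[0.0012, 0.0205, 0.1630, 0.1630, 0.1630, 0.1630, 0.1630, 0.1630]  mean=-2.1028  Neff=6.2533  idx=[2, 2, 3, 4, 5, 5, 6, 7]
step 3: w=[0.1250, 0.1250, 0.1250, 0.1250, 0.1250, 0.1250, 0.1250, 0.1250]  mean=-2.1000  Neff=8.0000  idx=[0, 1, 2, 3, 4, 5, 6, 7]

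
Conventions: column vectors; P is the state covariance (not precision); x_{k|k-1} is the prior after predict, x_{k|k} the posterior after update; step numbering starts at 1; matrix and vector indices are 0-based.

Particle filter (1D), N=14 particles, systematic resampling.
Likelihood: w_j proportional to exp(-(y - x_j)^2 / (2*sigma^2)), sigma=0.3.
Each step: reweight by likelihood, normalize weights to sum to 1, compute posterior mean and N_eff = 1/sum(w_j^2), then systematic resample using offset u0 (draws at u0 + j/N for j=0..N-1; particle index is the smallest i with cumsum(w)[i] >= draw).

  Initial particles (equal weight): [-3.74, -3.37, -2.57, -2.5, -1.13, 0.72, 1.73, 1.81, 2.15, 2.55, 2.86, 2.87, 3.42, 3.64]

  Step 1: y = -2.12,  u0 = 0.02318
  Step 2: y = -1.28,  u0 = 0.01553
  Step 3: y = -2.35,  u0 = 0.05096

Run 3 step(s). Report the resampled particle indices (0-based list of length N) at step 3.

resampled_idx = [0, 1, 3, 4, 4, 5, 6, 7, 8, 9, 10, 11, 12, 13]

step 1: w=[0.0000, 0.0002, 0.4176, 0.5767, 0.0056, 0.0000, 0.0000, 0.0000, 0.0000, 0.0000, 0.0000, 0.0000, 0.0000, 0.0000]  mean=-2.5218  Neff=1.9727  idx=[2, 2, 2, 2, 2, 2, 3, 3, 3, 3, 3, 3, 3, 3]
step 2: w=[0.0367, 0.0367, 0.0367, 0.0367, 0.0367, 0.0367, 0.0975, 0.0975, 0.0975, 0.0975, 0.0975, 0.0975, 0.0975, 0.0975]  mean=-2.5154  Neff=11.8938  idx=[0, 2, 4, 6, 6, 7, 8, 9, 9, 10, 11, 11, 12, 13]
step 3: w=[0.0637, 0.0637, 0.0637, 0.0735, 0.0735, 0.0735, 0.0735, 0.0735, 0.0735, 0.0735, 0.0735, 0.0735, 0.0735, 0.0735]  mean=-2.5134  Neff=13.9553  idx=[0, 1, 3, 4, 4, 5, 6, 7, 8, 9, 10, 11, 12, 13]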